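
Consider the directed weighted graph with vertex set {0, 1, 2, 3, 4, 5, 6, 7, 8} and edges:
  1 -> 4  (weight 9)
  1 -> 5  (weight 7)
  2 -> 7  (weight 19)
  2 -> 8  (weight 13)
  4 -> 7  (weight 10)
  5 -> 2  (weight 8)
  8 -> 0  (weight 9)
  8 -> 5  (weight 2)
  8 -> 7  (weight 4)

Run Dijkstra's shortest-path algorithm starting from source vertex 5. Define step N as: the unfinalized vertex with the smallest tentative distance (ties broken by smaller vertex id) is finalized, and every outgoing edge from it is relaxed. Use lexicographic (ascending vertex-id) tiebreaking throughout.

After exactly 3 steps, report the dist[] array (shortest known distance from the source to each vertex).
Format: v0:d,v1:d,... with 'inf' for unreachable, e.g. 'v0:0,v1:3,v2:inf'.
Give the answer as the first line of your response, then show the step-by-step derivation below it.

v0:30,v1:inf,v2:8,v3:inf,v4:inf,v5:0,v6:inf,v7:25,v8:21

step 1: dist = v0:inf,v1:inf,v2:8,v3:inf,v4:inf,v5:0,v6:inf,v7:inf,v8:inf
step 2: dist = v0:inf,v1:inf,v2:8,v3:inf,v4:inf,v5:0,v6:inf,v7:27,v8:21
step 3: dist = v0:30,v1:inf,v2:8,v3:inf,v4:inf,v5:0,v6:inf,v7:25,v8:21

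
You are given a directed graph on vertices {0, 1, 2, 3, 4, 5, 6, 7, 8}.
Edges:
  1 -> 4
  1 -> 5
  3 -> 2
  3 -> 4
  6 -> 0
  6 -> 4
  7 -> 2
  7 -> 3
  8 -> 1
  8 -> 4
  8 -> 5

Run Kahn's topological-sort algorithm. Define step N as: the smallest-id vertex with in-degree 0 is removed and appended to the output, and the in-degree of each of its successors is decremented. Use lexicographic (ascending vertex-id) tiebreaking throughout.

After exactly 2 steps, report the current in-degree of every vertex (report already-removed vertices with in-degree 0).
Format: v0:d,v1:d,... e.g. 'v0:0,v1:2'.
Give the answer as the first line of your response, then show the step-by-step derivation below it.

v0:0,v1:1,v2:2,v3:1,v4:3,v5:2,v6:0,v7:0,v8:0

step 1: output 6; order=[6]; indeg=(0,1,2,1,3,2,0,0,0)
step 2: output 0; order=[6,0]; indeg=(0,1,2,1,3,2,0,0,0)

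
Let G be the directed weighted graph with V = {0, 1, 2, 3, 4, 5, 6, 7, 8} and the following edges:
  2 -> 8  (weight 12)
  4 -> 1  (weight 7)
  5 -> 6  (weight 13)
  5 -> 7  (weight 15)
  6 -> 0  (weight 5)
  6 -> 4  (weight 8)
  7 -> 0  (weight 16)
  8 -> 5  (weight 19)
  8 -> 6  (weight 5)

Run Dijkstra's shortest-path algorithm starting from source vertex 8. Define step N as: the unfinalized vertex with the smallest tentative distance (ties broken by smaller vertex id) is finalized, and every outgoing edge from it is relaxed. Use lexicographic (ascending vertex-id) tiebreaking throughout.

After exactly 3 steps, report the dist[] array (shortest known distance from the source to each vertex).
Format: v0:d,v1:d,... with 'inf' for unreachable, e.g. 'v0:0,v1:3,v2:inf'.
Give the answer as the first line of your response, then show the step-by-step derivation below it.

v0:10,v1:inf,v2:inf,v3:inf,v4:13,v5:19,v6:5,v7:inf,v8:0

step 1: dist = v0:inf,v1:inf,v2:inf,v3:inf,v4:inf,v5:19,v6:5,v7:inf,v8:0
step 2: dist = v0:10,v1:inf,v2:inf,v3:inf,v4:13,v5:19,v6:5,v7:inf,v8:0
step 3: dist = v0:10,v1:inf,v2:inf,v3:inf,v4:13,v5:19,v6:5,v7:inf,v8:0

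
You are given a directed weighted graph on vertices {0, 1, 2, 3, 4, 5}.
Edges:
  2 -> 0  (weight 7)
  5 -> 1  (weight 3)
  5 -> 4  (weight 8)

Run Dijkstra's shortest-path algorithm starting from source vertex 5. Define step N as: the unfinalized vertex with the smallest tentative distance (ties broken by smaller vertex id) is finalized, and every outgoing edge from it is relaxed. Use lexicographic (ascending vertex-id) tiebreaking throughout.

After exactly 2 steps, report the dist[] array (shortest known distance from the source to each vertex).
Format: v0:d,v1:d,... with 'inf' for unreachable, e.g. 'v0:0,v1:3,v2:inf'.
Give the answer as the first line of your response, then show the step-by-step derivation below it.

v0:inf,v1:3,v2:inf,v3:inf,v4:8,v5:0

step 1: dist = v0:inf,v1:3,v2:inf,v3:inf,v4:8,v5:0
step 2: dist = v0:inf,v1:3,v2:inf,v3:inf,v4:8,v5:0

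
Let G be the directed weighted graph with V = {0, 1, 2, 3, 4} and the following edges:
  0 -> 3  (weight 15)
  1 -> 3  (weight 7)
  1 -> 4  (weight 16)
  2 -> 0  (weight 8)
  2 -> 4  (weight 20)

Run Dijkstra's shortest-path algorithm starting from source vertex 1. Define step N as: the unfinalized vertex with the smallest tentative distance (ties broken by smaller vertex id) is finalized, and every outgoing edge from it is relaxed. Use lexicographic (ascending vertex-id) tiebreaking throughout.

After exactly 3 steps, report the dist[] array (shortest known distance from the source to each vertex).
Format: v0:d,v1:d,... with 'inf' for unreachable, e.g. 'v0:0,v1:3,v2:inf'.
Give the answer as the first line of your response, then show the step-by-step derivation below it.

v0:inf,v1:0,v2:inf,v3:7,v4:16

step 1: dist = v0:inf,v1:0,v2:inf,v3:7,v4:16
step 2: dist = v0:inf,v1:0,v2:inf,v3:7,v4:16
step 3: dist = v0:inf,v1:0,v2:inf,v3:7,v4:16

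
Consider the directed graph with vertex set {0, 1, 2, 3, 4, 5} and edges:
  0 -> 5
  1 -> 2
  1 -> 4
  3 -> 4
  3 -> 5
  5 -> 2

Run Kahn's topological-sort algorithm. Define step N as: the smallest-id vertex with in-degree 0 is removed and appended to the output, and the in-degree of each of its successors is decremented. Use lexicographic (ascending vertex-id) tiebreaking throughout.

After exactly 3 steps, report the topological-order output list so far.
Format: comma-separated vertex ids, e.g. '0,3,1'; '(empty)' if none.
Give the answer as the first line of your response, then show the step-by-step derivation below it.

0,1,3

step 1: output 0; order=[0]; indeg=(0,0,2,0,2,1)
step 2: output 1; order=[0,1]; indeg=(0,0,1,0,1,1)
step 3: output 3; order=[0,1,3]; indeg=(0,0,1,0,0,0)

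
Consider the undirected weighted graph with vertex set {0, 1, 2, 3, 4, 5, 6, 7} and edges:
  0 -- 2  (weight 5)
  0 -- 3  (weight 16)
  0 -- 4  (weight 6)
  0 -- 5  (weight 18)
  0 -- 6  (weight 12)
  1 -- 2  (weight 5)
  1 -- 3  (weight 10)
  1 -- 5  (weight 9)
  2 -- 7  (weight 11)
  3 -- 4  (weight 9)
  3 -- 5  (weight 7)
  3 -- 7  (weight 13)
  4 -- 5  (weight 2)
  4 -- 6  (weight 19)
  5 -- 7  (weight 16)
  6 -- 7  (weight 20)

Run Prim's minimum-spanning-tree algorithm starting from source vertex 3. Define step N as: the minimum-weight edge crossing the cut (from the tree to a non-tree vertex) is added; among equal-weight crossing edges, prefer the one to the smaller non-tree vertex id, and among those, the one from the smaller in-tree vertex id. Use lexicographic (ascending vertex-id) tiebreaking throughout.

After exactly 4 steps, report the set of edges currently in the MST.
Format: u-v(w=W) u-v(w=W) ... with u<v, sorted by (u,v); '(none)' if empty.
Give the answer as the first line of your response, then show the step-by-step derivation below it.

0-2(w=5) 0-4(w=6) 3-5(w=7) 4-5(w=2)

step 1: add edge 3-5 (w=7); MST = {3-5(w=7)}
step 2: add edge 4-5 (w=2); MST = {3-5(w=7) 4-5(w=2)}
step 3: add edge 0-4 (w=6); MST = {0-4(w=6) 3-5(w=7) 4-5(w=2)}
step 4: add edge 0-2 (w=5); MST = {0-2(w=5) 0-4(w=6) 3-5(w=7) 4-5(w=2)}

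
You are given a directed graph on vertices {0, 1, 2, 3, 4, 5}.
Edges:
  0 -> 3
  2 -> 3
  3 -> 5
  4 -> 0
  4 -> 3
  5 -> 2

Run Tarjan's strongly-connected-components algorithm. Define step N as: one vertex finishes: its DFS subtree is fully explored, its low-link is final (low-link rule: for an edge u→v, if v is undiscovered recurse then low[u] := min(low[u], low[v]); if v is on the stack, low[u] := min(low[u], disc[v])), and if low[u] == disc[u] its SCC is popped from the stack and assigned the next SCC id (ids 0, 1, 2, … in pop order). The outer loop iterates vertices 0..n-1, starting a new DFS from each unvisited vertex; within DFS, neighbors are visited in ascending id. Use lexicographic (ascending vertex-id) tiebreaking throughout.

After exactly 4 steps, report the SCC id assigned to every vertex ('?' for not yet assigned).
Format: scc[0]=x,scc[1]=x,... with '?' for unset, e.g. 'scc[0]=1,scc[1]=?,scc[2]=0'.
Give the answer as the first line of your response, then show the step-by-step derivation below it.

scc[0]=1,scc[1]=?,scc[2]=0,scc[3]=0,scc[4]=?,scc[5]=0

step 1: low=(low[0]=0,low[1]=?,low[2]=1,low[3]=1,low[4]=?,low[5]=2); scc=(scc[0]=?,scc[1]=?,scc[2]=?,scc[3]=?,scc[4]=?,scc[5]=?)
step 2: low=(low[0]=0,low[1]=?,low[2]=1,low[3]=1,low[4]=?,low[5]=1); scc=(scc[0]=?,scc[1]=?,scc[2]=?,scc[3]=?,scc[4]=?,scc[5]=?)
step 3: low=(low[0]=0,low[1]=?,low[2]=1,low[3]=1,low[4]=?,low[5]=1); scc=(scc[0]=?,scc[1]=?,scc[2]=0,scc[3]=0,scc[4]=?,scc[5]=0)
step 4: low=(low[0]=0,low[1]=?,low[2]=1,low[3]=1,low[4]=?,low[5]=1); scc=(scc[0]=1,scc[1]=?,scc[2]=0,scc[3]=0,scc[4]=?,scc[5]=0)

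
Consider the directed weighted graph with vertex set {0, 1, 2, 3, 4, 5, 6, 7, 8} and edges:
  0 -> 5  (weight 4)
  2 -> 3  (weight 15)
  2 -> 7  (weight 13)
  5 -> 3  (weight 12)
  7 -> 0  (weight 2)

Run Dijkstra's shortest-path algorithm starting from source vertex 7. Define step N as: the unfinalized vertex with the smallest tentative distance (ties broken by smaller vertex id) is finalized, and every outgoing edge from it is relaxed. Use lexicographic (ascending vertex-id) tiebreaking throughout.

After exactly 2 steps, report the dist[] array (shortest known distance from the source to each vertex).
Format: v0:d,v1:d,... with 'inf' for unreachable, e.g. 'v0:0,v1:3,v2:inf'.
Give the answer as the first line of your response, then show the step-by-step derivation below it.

v0:2,v1:inf,v2:inf,v3:inf,v4:inf,v5:6,v6:inf,v7:0,v8:inf

step 1: dist = v0:2,v1:inf,v2:inf,v3:inf,v4:inf,v5:inf,v6:inf,v7:0,v8:inf
step 2: dist = v0:2,v1:inf,v2:inf,v3:inf,v4:inf,v5:6,v6:inf,v7:0,v8:inf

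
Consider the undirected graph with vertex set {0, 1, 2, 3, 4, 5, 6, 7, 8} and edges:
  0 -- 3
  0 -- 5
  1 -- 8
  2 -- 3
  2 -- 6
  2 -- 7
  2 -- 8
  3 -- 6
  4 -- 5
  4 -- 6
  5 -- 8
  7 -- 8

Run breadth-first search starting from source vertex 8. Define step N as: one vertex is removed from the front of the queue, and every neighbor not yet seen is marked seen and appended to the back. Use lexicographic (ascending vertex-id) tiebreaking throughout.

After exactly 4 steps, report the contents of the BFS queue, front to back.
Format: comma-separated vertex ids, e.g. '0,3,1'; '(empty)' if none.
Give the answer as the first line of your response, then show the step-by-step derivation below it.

7,3,6,0,4

step 1: dequeue 8; queue=[1,2,5,7]; order=8
step 2: dequeue 1; queue=[2,5,7]; order=8,1
step 3: dequeue 2; queue=[5,7,3,6]; order=8,1,2
step 4: dequeue 5; queue=[7,3,6,0,4]; order=8,1,2,5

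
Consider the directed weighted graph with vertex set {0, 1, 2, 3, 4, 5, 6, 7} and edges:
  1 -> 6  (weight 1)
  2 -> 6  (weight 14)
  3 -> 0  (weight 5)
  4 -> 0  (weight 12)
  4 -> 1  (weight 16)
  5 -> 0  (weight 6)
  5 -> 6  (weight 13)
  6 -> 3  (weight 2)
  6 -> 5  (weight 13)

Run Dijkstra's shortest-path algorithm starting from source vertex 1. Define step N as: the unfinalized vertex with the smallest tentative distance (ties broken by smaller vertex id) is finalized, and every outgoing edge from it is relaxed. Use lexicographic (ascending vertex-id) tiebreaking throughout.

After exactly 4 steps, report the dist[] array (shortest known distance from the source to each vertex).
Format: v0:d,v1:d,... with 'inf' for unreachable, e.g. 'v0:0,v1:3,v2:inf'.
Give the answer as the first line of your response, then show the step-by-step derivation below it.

v0:8,v1:0,v2:inf,v3:3,v4:inf,v5:14,v6:1,v7:inf

step 1: dist = v0:inf,v1:0,v2:inf,v3:inf,v4:inf,v5:inf,v6:1,v7:inf
step 2: dist = v0:inf,v1:0,v2:inf,v3:3,v4:inf,v5:14,v6:1,v7:inf
step 3: dist = v0:8,v1:0,v2:inf,v3:3,v4:inf,v5:14,v6:1,v7:inf
step 4: dist = v0:8,v1:0,v2:inf,v3:3,v4:inf,v5:14,v6:1,v7:inf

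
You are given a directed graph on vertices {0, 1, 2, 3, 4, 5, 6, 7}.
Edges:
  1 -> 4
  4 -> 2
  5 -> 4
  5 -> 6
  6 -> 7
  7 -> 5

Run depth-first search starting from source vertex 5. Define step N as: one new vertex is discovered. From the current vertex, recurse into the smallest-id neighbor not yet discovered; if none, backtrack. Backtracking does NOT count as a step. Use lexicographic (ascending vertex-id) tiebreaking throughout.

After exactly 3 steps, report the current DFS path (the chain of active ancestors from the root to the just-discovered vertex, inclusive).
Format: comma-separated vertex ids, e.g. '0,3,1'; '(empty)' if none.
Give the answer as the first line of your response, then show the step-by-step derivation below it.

5,4,2

step 1: discover 5; path=5; order=5
step 2: discover 4; path=5>4; order=5,4
step 3: discover 2; path=5>4>2; order=5,4,2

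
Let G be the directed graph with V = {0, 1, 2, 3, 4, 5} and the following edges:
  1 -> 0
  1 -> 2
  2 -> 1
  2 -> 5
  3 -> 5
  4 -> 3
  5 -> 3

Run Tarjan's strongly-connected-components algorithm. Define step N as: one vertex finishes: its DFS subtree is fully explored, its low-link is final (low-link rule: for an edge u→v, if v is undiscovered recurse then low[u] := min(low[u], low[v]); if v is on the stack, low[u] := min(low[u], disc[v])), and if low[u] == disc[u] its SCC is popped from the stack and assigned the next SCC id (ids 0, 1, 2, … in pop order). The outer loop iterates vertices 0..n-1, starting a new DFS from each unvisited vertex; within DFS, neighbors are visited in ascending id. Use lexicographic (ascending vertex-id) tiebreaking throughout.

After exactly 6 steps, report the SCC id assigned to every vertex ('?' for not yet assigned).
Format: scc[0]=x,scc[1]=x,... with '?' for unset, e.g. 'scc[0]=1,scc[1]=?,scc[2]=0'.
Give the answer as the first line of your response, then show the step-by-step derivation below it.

scc[0]=0,scc[1]=2,scc[2]=2,scc[3]=1,scc[4]=3,scc[5]=1

step 1: low=(low[0]=0,low[1]=?,low[2]=?,low[3]=?,low[4]=?,low[5]=?); scc=(scc[0]=0,scc[1]=?,scc[2]=?,scc[3]=?,scc[4]=?,scc[5]=?)
step 2: low=(low[0]=0,low[1]=1,low[2]=1,low[3]=3,low[4]=?,low[5]=3); scc=(scc[0]=0,scc[1]=?,scc[2]=?,scc[3]=?,scc[4]=?,scc[5]=?)
step 3: low=(low[0]=0,low[1]=1,low[2]=1,low[3]=3,low[4]=?,low[5]=3); scc=(scc[0]=0,scc[1]=?,scc[2]=?,scc[3]=1,scc[4]=?,scc[5]=1)
step 4: low=(low[0]=0,low[1]=1,low[2]=1,low[3]=3,low[4]=?,low[5]=3); scc=(scc[0]=0,scc[1]=?,scc[2]=?,scc[3]=1,scc[4]=?,scc[5]=1)
step 5: low=(low[0]=0,low[1]=1,low[2]=1,low[3]=3,low[4]=?,low[5]=3); scc=(scc[0]=0,scc[1]=2,scc[2]=2,scc[3]=1,scc[4]=?,scc[5]=1)
step 6: low=(low[0]=0,low[1]=1,low[2]=1,low[3]=3,low[4]=5,low[5]=3); scc=(scc[0]=0,scc[1]=2,scc[2]=2,scc[3]=1,scc[4]=3,scc[5]=1)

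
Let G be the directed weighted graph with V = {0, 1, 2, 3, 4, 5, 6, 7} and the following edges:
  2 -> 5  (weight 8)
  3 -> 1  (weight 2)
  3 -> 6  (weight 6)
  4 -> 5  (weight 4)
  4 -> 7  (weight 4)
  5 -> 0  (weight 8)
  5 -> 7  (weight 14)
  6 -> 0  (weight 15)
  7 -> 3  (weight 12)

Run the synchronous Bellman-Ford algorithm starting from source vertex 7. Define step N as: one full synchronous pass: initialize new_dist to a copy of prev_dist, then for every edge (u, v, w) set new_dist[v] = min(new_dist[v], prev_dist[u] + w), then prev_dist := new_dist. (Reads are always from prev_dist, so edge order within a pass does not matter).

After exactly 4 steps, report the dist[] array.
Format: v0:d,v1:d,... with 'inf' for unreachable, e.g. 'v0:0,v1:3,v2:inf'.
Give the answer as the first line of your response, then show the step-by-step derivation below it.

v0:33,v1:14,v2:inf,v3:12,v4:inf,v5:inf,v6:18,v7:0

step 1: dist = v0:inf,v1:inf,v2:inf,v3:12,v4:inf,v5:inf,v6:inf,v7:0
step 2: dist = v0:inf,v1:14,v2:inf,v3:12,v4:inf,v5:inf,v6:18,v7:0
step 3: dist = v0:33,v1:14,v2:inf,v3:12,v4:inf,v5:inf,v6:18,v7:0
step 4: dist = v0:33,v1:14,v2:inf,v3:12,v4:inf,v5:inf,v6:18,v7:0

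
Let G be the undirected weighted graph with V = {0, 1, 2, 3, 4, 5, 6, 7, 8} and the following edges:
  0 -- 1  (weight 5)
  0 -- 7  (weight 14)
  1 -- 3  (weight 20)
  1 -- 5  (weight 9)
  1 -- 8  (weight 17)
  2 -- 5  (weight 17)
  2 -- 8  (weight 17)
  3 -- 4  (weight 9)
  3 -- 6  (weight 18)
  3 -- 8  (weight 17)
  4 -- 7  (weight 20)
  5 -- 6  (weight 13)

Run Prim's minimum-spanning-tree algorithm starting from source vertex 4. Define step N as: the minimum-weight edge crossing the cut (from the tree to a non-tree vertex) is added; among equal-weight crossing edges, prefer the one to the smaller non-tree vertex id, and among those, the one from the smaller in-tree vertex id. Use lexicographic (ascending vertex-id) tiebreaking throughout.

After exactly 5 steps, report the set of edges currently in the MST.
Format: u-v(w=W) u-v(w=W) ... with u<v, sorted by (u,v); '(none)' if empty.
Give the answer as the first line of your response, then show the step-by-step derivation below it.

0-1(w=5) 1-5(w=9) 1-8(w=17) 3-4(w=9) 3-8(w=17)

step 1: add edge 3-4 (w=9); MST = {3-4(w=9)}
step 2: add edge 3-8 (w=17); MST = {3-4(w=9) 3-8(w=17)}
step 3: add edge 1-8 (w=17); MST = {1-8(w=17) 3-4(w=9) 3-8(w=17)}
step 4: add edge 0-1 (w=5); MST = {0-1(w=5) 1-8(w=17) 3-4(w=9) 3-8(w=17)}
step 5: add edge 1-5 (w=9); MST = {0-1(w=5) 1-5(w=9) 1-8(w=17) 3-4(w=9) 3-8(w=17)}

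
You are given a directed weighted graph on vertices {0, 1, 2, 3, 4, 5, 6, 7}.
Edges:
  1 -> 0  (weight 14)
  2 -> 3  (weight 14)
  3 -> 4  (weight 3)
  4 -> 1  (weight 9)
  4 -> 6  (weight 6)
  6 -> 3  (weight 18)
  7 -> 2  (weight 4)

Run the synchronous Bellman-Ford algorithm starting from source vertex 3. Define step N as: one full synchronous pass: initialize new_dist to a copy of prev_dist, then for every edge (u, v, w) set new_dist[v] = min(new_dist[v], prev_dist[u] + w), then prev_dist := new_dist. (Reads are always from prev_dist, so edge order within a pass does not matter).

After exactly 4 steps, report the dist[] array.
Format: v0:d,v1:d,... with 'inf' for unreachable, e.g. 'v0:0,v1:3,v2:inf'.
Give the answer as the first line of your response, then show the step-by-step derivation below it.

v0:26,v1:12,v2:inf,v3:0,v4:3,v5:inf,v6:9,v7:inf

step 1: dist = v0:inf,v1:inf,v2:inf,v3:0,v4:3,v5:inf,v6:inf,v7:inf
step 2: dist = v0:inf,v1:12,v2:inf,v3:0,v4:3,v5:inf,v6:9,v7:inf
step 3: dist = v0:26,v1:12,v2:inf,v3:0,v4:3,v5:inf,v6:9,v7:inf
step 4: dist = v0:26,v1:12,v2:inf,v3:0,v4:3,v5:inf,v6:9,v7:inf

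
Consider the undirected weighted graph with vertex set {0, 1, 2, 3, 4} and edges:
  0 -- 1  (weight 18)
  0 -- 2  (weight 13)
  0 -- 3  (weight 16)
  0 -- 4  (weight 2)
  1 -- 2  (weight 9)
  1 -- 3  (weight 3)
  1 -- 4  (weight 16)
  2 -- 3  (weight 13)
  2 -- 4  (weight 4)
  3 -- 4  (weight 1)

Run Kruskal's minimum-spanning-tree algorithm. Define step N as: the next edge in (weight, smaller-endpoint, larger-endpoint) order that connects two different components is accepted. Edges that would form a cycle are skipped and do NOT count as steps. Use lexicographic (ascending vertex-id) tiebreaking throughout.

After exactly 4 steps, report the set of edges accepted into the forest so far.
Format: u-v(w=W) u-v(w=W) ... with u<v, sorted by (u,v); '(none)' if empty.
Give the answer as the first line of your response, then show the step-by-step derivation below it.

0-4(w=2) 1-3(w=3) 2-4(w=4) 3-4(w=1)

step 1: add edge 3-4 (w=1); MST = {3-4(w=1)}
step 2: add edge 0-4 (w=2); MST = {0-4(w=2) 3-4(w=1)}
step 3: add edge 1-3 (w=3); MST = {0-4(w=2) 1-3(w=3) 3-4(w=1)}
step 4: add edge 2-4 (w=4); MST = {0-4(w=2) 1-3(w=3) 2-4(w=4) 3-4(w=1)}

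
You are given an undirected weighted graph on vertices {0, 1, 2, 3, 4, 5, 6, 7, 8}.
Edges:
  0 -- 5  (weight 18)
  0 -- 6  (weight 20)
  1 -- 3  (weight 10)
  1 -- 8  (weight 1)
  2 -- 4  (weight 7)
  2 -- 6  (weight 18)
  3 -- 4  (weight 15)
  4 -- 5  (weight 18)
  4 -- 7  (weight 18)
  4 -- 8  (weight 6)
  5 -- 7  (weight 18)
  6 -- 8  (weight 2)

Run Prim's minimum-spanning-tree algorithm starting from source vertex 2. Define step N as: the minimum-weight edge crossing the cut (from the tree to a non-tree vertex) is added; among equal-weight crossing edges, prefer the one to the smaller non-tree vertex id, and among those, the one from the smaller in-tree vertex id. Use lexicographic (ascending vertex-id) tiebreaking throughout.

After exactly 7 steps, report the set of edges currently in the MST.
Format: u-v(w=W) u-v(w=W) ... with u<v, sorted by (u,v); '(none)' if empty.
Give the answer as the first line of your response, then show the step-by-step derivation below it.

0-5(w=18) 1-3(w=10) 1-8(w=1) 2-4(w=7) 4-5(w=18) 4-8(w=6) 6-8(w=2)

step 1: add edge 2-4 (w=7); MST = {2-4(w=7)}
step 2: add edge 4-8 (w=6); MST = {2-4(w=7) 4-8(w=6)}
step 3: add edge 1-8 (w=1); MST = {1-8(w=1) 2-4(w=7) 4-8(w=6)}
step 4: add edge 6-8 (w=2); MST = {1-8(w=1) 2-4(w=7) 4-8(w=6) 6-8(w=2)}
step 5: add edge 1-3 (w=10); MST = {1-3(w=10) 1-8(w=1) 2-4(w=7) 4-8(w=6) 6-8(w=2)}
step 6: add edge 4-5 (w=18); MST = {1-3(w=10) 1-8(w=1) 2-4(w=7) 4-5(w=18) 4-8(w=6) 6-8(w=2)}
step 7: add edge 0-5 (w=18); MST = {0-5(w=18) 1-3(w=10) 1-8(w=1) 2-4(w=7) 4-5(w=18) 4-8(w=6) 6-8(w=2)}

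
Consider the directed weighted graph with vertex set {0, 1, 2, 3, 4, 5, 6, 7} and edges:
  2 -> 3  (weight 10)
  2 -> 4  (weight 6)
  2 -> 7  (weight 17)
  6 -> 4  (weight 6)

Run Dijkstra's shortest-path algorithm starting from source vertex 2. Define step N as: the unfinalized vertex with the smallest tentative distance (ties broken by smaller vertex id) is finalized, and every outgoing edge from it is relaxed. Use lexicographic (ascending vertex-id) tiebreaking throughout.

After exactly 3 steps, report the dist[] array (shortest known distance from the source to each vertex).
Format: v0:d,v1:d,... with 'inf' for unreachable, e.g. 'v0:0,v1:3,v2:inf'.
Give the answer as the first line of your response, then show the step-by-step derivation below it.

v0:inf,v1:inf,v2:0,v3:10,v4:6,v5:inf,v6:inf,v7:17

step 1: dist = v0:inf,v1:inf,v2:0,v3:10,v4:6,v5:inf,v6:inf,v7:17
step 2: dist = v0:inf,v1:inf,v2:0,v3:10,v4:6,v5:inf,v6:inf,v7:17
step 3: dist = v0:inf,v1:inf,v2:0,v3:10,v4:6,v5:inf,v6:inf,v7:17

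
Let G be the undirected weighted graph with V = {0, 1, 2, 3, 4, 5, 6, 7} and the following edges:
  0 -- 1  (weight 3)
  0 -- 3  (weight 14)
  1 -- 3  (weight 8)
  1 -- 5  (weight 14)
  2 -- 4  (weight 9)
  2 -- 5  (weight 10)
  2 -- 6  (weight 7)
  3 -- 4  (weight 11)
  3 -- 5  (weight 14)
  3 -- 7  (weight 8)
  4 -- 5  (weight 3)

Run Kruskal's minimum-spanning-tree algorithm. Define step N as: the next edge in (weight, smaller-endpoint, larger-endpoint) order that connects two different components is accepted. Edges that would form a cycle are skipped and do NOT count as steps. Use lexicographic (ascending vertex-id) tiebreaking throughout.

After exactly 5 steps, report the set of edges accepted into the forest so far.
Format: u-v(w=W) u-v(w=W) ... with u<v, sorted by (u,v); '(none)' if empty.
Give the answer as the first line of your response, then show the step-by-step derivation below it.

0-1(w=3) 1-3(w=8) 2-6(w=7) 3-7(w=8) 4-5(w=3)

step 1: add edge 0-1 (w=3); MST = {0-1(w=3)}
step 2: add edge 4-5 (w=3); MST = {0-1(w=3) 4-5(w=3)}
step 3: add edge 2-6 (w=7); MST = {0-1(w=3) 2-6(w=7) 4-5(w=3)}
step 4: add edge 1-3 (w=8); MST = {0-1(w=3) 1-3(w=8) 2-6(w=7) 4-5(w=3)}
step 5: add edge 3-7 (w=8); MST = {0-1(w=3) 1-3(w=8) 2-6(w=7) 3-7(w=8) 4-5(w=3)}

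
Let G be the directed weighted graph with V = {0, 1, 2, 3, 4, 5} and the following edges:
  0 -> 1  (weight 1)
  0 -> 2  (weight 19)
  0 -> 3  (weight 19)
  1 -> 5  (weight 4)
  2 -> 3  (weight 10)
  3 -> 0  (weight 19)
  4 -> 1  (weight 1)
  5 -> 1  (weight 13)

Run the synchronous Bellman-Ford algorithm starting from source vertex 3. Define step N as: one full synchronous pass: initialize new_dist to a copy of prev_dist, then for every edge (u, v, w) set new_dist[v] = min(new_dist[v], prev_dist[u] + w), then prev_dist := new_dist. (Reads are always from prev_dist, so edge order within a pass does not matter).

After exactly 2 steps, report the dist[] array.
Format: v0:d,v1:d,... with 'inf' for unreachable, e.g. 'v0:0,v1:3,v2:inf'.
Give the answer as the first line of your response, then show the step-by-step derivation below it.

v0:19,v1:20,v2:38,v3:0,v4:inf,v5:inf

step 1: dist = v0:19,v1:inf,v2:inf,v3:0,v4:inf,v5:inf
step 2: dist = v0:19,v1:20,v2:38,v3:0,v4:inf,v5:inf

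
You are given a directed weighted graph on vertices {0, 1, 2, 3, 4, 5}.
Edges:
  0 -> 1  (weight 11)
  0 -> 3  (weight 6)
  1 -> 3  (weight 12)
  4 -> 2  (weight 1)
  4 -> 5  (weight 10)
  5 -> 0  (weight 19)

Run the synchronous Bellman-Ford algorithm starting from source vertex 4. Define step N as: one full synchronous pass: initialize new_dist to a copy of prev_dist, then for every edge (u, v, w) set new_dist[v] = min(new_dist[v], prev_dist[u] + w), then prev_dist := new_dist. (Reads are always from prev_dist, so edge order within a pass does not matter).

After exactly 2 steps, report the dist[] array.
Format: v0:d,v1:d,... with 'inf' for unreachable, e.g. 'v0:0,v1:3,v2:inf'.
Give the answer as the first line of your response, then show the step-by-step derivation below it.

v0:29,v1:inf,v2:1,v3:inf,v4:0,v5:10

step 1: dist = v0:inf,v1:inf,v2:1,v3:inf,v4:0,v5:10
step 2: dist = v0:29,v1:inf,v2:1,v3:inf,v4:0,v5:10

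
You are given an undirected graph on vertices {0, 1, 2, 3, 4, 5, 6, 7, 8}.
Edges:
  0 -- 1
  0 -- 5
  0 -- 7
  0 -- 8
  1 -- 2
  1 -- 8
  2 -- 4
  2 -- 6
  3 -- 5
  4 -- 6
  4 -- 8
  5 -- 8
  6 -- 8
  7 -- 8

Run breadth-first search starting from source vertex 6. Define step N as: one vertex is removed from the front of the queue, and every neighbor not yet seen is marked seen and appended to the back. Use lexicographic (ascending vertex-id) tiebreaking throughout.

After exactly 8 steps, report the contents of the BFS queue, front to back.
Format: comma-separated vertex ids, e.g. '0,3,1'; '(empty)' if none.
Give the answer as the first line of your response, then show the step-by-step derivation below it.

3

step 1: dequeue 6; queue=[2,4,8]; order=6
step 2: dequeue 2; queue=[4,8,1]; order=6,2
step 3: dequeue 4; queue=[8,1]; order=6,2,4
step 4: dequeue 8; queue=[1,0,5,7]; order=6,2,4,8
step 5: dequeue 1; queue=[0,5,7]; order=6,2,4,8,1
step 6: dequeue 0; queue=[5,7]; order=6,2,4,8,1,0
step 7: dequeue 5; queue=[7,3]; order=6,2,4,8,1,0,5
step 8: dequeue 7; queue=[3]; order=6,2,4,8,1,0,5,7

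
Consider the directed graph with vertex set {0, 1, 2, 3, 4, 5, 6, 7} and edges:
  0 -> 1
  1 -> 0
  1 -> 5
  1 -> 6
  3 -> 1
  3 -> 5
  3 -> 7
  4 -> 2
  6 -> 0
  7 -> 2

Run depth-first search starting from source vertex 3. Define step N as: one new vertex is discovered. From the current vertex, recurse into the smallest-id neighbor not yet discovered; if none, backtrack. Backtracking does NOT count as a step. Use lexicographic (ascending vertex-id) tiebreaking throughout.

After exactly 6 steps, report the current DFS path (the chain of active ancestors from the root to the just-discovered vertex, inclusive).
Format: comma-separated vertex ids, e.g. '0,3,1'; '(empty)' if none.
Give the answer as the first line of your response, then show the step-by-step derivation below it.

3,7

step 1: discover 3; path=3; order=3
step 2: discover 1; path=3>1; order=3,1
step 3: discover 0; path=3>1>0; order=3,1,0
step 4: discover 5; path=3>1>5; order=3,1,0,5
step 5: discover 6; path=3>1>6; order=3,1,0,5,6
step 6: discover 7; path=3>7; order=3,1,0,5,6,7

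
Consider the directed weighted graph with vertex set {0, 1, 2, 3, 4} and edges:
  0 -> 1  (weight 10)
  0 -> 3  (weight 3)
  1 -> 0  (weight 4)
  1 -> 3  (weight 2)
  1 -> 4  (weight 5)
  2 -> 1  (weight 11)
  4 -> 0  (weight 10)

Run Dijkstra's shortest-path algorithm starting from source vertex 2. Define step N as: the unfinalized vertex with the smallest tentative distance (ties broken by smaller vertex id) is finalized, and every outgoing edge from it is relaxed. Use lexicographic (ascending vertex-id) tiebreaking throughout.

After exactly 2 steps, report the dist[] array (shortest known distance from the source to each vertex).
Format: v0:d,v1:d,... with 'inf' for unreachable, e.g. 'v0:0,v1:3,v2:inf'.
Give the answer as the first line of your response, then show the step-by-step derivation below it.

v0:15,v1:11,v2:0,v3:13,v4:16

step 1: dist = v0:inf,v1:11,v2:0,v3:inf,v4:inf
step 2: dist = v0:15,v1:11,v2:0,v3:13,v4:16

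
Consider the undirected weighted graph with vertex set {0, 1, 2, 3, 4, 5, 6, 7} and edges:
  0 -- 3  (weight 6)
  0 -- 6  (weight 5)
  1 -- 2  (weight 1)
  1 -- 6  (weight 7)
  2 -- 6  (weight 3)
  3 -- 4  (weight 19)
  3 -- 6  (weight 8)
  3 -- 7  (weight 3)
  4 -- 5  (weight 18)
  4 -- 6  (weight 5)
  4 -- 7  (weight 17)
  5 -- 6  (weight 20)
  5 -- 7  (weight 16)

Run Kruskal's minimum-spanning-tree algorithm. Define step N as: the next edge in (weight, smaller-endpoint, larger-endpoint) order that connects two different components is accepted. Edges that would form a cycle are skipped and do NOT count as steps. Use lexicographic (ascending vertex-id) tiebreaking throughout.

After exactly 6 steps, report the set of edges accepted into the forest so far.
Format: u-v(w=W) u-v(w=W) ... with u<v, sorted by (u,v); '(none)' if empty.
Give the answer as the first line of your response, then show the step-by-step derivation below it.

0-3(w=6) 0-6(w=5) 1-2(w=1) 2-6(w=3) 3-7(w=3) 4-6(w=5)

step 1: add edge 1-2 (w=1); MST = {1-2(w=1)}
step 2: add edge 2-6 (w=3); MST = {1-2(w=1) 2-6(w=3)}
step 3: add edge 3-7 (w=3); MST = {1-2(w=1) 2-6(w=3) 3-7(w=3)}
step 4: add edge 0-6 (w=5); MST = {0-6(w=5) 1-2(w=1) 2-6(w=3) 3-7(w=3)}
step 5: add edge 4-6 (w=5); MST = {0-6(w=5) 1-2(w=1) 2-6(w=3) 3-7(w=3) 4-6(w=5)}
step 6: add edge 0-3 (w=6); MST = {0-3(w=6) 0-6(w=5) 1-2(w=1) 2-6(w=3) 3-7(w=3) 4-6(w=5)}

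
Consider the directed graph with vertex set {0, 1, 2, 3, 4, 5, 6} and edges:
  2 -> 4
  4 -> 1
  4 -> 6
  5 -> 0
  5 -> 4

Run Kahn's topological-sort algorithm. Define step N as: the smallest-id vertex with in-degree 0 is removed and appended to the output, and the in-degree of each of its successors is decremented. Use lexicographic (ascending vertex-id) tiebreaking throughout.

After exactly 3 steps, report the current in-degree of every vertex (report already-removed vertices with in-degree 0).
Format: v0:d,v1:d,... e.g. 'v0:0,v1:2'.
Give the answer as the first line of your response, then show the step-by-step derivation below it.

v0:0,v1:1,v2:0,v3:0,v4:0,v5:0,v6:1

step 1: output 2; order=[2]; indeg=(1,1,0,0,1,0,1)
step 2: output 3; order=[2,3]; indeg=(1,1,0,0,1,0,1)
step 3: output 5; order=[2,3,5]; indeg=(0,1,0,0,0,0,1)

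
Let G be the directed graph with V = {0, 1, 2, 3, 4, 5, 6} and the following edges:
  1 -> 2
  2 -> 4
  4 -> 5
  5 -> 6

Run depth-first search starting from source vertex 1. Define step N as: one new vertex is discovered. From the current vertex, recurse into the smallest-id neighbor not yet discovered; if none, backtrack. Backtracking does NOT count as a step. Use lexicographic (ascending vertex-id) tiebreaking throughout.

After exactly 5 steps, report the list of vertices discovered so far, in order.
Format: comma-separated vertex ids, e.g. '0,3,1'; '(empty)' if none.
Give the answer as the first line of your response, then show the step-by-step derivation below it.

1,2,4,5,6

step 1: discover 1; path=1; order=1
step 2: discover 2; path=1>2; order=1,2
step 3: discover 4; path=1>2>4; order=1,2,4
step 4: discover 5; path=1>2>4>5; order=1,2,4,5
step 5: discover 6; path=1>2>4>5>6; order=1,2,4,5,6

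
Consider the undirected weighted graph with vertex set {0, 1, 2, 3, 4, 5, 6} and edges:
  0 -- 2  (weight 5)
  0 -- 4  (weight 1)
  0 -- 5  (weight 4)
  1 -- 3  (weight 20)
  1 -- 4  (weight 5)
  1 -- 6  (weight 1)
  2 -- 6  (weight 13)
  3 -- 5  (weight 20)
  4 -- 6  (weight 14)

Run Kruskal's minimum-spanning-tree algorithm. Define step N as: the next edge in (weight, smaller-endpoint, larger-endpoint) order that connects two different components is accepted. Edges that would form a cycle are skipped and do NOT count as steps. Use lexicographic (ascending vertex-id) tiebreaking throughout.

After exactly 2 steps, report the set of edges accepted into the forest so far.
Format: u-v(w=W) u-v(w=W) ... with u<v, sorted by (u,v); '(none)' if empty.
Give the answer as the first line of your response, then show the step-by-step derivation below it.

0-4(w=1) 1-6(w=1)

step 1: add edge 0-4 (w=1); MST = {0-4(w=1)}
step 2: add edge 1-6 (w=1); MST = {0-4(w=1) 1-6(w=1)}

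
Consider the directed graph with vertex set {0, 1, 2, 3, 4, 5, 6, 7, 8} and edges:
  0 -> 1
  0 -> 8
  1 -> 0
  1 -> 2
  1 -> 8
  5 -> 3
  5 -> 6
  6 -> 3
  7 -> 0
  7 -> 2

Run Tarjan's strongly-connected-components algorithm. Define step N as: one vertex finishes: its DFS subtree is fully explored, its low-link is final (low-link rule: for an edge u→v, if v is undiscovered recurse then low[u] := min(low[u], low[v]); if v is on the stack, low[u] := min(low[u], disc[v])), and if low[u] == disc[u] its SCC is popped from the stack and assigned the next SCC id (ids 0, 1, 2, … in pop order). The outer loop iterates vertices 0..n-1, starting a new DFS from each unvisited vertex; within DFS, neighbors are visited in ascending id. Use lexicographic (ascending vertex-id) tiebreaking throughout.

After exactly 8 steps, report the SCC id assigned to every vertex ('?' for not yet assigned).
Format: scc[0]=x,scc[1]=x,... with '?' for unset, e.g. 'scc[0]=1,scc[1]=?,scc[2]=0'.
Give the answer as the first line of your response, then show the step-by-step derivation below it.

scc[0]=2,scc[1]=2,scc[2]=0,scc[3]=3,scc[4]=4,scc[5]=6,scc[6]=5,scc[7]=?,scc[8]=1

step 1: low=(low[0]=0,low[1]=0,low[2]=2,low[3]=?,low[4]=?,low[5]=?,low[6]=?,low[7]=?,low[8]=?); scc=(scc[0]=?,scc[1]=?,scc[2]=0,scc[3]=?,scc[4]=?,scc[5]=?,scc[6]=?,scc[7]=?,scc[8]=?)
step 2: low=(low[0]=0,low[1]=0,low[2]=2,low[3]=?,low[4]=?,low[5]=?,low[6]=?,low[7]=?,low[8]=3); scc=(scc[0]=?,scc[1]=?,scc[2]=0,scc[3]=?,scc[4]=?,scc[5]=?,scc[6]=?,scc[7]=?,scc[8]=1)
step 3: low=(low[0]=0,low[1]=0,low[2]=2,low[3]=?,low[4]=?,low[5]=?,low[6]=?,low[7]=?,low[8]=3); scc=(scc[0]=?,scc[1]=?,scc[2]=0,scc[3]=?,scc[4]=?,scc[5]=?,scc[6]=?,scc[7]=?,scc[8]=1)
step 4: low=(low[0]=0,low[1]=0,low[2]=2,low[3]=?,low[4]=?,low[5]=?,low[6]=?,low[7]=?,low[8]=3); scc=(scc[0]=2,scc[1]=2,scc[2]=0,scc[3]=?,scc[4]=?,scc[5]=?,scc[6]=?,scc[7]=?,scc[8]=1)
step 5: low=(low[0]=0,low[1]=0,low[2]=2,low[3]=4,low[4]=?,low[5]=?,low[6]=?,low[7]=?,low[8]=3); scc=(scc[0]=2,scc[1]=2,scc[2]=0,scc[3]=3,scc[4]=?,scc[5]=?,scc[6]=?,scc[7]=?,scc[8]=1)
step 6: low=(low[0]=0,low[1]=0,low[2]=2,low[3]=4,low[4]=5,low[5]=?,low[6]=?,low[7]=?,low[8]=3); scc=(scc[0]=2,scc[1]=2,scc[2]=0,scc[3]=3,scc[4]=4,scc[5]=?,scc[6]=?,scc[7]=?,scc[8]=1)
step 7: low=(low[0]=0,low[1]=0,low[2]=2,low[3]=4,low[4]=5,low[5]=6,low[6]=7,low[7]=?,low[8]=3); scc=(scc[0]=2,scc[1]=2,scc[2]=0,scc[3]=3,scc[4]=4,scc[5]=?,scc[6]=5,scc[7]=?,scc[8]=1)
step 8: low=(low[0]=0,low[1]=0,low[2]=2,low[3]=4,low[4]=5,low[5]=6,low[6]=7,low[7]=?,low[8]=3); scc=(scc[0]=2,scc[1]=2,scc[2]=0,scc[3]=3,scc[4]=4,scc[5]=6,scc[6]=5,scc[7]=?,scc[8]=1)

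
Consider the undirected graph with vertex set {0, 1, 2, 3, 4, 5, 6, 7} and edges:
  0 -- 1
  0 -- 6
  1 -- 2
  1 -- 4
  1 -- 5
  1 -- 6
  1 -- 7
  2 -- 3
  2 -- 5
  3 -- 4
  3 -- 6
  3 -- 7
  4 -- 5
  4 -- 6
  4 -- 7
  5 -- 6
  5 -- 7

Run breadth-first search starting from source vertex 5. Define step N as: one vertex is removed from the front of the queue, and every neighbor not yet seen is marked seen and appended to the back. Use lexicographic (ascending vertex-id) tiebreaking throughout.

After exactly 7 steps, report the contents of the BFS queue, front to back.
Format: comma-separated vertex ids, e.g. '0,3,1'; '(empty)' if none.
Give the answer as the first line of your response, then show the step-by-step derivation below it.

3

step 1: dequeue 5; queue=[1,2,4,6,7]; order=5
step 2: dequeue 1; queue=[2,4,6,7,0]; order=5,1
step 3: dequeue 2; queue=[4,6,7,0,3]; order=5,1,2
step 4: dequeue 4; queue=[6,7,0,3]; order=5,1,2,4
step 5: dequeue 6; queue=[7,0,3]; order=5,1,2,4,6
step 6: dequeue 7; queue=[0,3]; order=5,1,2,4,6,7
step 7: dequeue 0; queue=[3]; order=5,1,2,4,6,7,0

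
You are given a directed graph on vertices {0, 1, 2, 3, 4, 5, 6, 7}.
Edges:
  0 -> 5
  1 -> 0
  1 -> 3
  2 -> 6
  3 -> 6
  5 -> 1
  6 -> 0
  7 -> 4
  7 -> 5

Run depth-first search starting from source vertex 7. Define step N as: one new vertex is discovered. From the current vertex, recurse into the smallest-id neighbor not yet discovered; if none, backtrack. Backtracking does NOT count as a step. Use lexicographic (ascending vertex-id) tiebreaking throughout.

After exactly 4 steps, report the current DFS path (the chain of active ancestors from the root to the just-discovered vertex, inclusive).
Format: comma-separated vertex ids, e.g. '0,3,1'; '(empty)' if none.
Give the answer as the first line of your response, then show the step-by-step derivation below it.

7,5,1

step 1: discover 7; path=7; order=7
step 2: discover 4; path=7>4; order=7,4
step 3: discover 5; path=7>5; order=7,4,5
step 4: discover 1; path=7>5>1; order=7,4,5,1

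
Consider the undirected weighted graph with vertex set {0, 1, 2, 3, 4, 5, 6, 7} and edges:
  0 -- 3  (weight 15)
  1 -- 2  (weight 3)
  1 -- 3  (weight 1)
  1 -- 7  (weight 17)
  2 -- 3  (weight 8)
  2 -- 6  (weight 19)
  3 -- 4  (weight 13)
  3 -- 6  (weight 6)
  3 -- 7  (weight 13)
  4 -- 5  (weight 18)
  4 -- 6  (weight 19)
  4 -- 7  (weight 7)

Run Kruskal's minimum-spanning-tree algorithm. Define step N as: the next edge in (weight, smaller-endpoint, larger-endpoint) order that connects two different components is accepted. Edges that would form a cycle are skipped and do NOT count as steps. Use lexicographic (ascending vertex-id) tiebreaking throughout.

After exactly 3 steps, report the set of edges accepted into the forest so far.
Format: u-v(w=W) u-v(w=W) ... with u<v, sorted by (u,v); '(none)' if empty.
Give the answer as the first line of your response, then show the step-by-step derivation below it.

1-2(w=3) 1-3(w=1) 3-6(w=6)

step 1: add edge 1-3 (w=1); MST = {1-3(w=1)}
step 2: add edge 1-2 (w=3); MST = {1-2(w=3) 1-3(w=1)}
step 3: add edge 3-6 (w=6); MST = {1-2(w=3) 1-3(w=1) 3-6(w=6)}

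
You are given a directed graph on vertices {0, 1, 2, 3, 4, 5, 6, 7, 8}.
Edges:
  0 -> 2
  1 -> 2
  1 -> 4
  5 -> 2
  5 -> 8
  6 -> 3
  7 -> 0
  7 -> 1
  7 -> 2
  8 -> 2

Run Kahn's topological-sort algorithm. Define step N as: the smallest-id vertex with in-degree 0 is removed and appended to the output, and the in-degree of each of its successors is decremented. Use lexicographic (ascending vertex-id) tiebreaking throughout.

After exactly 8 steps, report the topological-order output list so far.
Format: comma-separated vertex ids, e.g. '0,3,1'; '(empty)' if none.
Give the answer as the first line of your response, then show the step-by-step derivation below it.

5,6,3,7,0,1,4,8

step 1: output 5; order=[5]; indeg=(1,1,4,1,1,0,0,0,0)
step 2: output 6; order=[5,6]; indeg=(1,1,4,0,1,0,0,0,0)
step 3: output 3; order=[5,6,3]; indeg=(1,1,4,0,1,0,0,0,0)
step 4: output 7; order=[5,6,3,7]; indeg=(0,0,3,0,1,0,0,0,0)
step 5: output 0; order=[5,6,3,7,0]; indeg=(0,0,2,0,1,0,0,0,0)
step 6: output 1; order=[5,6,3,7,0,1]; indeg=(0,0,1,0,0,0,0,0,0)
step 7: output 4; order=[5,6,3,7,0,1,4]; indeg=(0,0,1,0,0,0,0,0,0)
step 8: output 8; order=[5,6,3,7,0,1,4,8]; indeg=(0,0,0,0,0,0,0,0,0)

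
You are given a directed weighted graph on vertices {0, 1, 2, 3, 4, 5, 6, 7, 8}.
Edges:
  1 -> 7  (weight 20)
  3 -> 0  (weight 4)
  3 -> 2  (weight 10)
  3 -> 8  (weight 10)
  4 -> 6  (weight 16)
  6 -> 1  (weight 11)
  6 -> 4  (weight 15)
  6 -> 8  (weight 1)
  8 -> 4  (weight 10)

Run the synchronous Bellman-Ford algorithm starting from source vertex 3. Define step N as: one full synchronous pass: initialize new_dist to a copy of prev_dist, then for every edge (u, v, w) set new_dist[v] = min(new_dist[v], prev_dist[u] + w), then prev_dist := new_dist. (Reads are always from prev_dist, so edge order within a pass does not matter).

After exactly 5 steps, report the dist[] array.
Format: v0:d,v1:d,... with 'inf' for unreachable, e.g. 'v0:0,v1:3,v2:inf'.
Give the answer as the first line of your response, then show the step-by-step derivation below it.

v0:4,v1:47,v2:10,v3:0,v4:20,v5:inf,v6:36,v7:67,v8:10

step 1: dist = v0:4,v1:inf,v2:10,v3:0,v4:inf,v5:inf,v6:inf,v7:inf,v8:10
step 2: dist = v0:4,v1:inf,v2:10,v3:0,v4:20,v5:inf,v6:inf,v7:inf,v8:10
step 3: dist = v0:4,v1:inf,v2:10,v3:0,v4:20,v5:inf,v6:36,v7:inf,v8:10
step 4: dist = v0:4,v1:47,v2:10,v3:0,v4:20,v5:inf,v6:36,v7:inf,v8:10
step 5: dist = v0:4,v1:47,v2:10,v3:0,v4:20,v5:inf,v6:36,v7:67,v8:10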